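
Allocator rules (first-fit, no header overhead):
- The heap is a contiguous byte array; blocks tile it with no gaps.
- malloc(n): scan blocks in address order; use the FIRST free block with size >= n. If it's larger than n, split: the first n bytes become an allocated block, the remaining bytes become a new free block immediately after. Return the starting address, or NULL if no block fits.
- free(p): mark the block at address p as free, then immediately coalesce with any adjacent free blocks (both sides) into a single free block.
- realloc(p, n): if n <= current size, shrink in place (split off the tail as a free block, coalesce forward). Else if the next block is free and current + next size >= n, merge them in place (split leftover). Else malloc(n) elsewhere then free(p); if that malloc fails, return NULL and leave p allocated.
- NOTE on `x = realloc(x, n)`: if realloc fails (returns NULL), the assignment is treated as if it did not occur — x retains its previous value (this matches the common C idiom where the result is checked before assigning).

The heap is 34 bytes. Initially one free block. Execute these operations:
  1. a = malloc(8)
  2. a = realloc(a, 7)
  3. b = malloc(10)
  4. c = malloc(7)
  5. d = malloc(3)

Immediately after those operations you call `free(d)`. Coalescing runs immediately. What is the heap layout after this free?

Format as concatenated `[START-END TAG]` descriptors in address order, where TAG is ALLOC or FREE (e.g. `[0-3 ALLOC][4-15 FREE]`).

Answer: [0-6 ALLOC][7-16 ALLOC][17-23 ALLOC][24-33 FREE]

Derivation:
Op 1: a = malloc(8) -> a = 0; heap: [0-7 ALLOC][8-33 FREE]
Op 2: a = realloc(a, 7) -> a = 0; heap: [0-6 ALLOC][7-33 FREE]
Op 3: b = malloc(10) -> b = 7; heap: [0-6 ALLOC][7-16 ALLOC][17-33 FREE]
Op 4: c = malloc(7) -> c = 17; heap: [0-6 ALLOC][7-16 ALLOC][17-23 ALLOC][24-33 FREE]
Op 5: d = malloc(3) -> d = 24; heap: [0-6 ALLOC][7-16 ALLOC][17-23 ALLOC][24-26 ALLOC][27-33 FREE]
free(d): d = 24 -> block [24-26 ALLOC]; mark free, coalesce with adjacent free neighbors -> [0-6 ALLOC][7-16 ALLOC][17-23 ALLOC][24-33 FREE]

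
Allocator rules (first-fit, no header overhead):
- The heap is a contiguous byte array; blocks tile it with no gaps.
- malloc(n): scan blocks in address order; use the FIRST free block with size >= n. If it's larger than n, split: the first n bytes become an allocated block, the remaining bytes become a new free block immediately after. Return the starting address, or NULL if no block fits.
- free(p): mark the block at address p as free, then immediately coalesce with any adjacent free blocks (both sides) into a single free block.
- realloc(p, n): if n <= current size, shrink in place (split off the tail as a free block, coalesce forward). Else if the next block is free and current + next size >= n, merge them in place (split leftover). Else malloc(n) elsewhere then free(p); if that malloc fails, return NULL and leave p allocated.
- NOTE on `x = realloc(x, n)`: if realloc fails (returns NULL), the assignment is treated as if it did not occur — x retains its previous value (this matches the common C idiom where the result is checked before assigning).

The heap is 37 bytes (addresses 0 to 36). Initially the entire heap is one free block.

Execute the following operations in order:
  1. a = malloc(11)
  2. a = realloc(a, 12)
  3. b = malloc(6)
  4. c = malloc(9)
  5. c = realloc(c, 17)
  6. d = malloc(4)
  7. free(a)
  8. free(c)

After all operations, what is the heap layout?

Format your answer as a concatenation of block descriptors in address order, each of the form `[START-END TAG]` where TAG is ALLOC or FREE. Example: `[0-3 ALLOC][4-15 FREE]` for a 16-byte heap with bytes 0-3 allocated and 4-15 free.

Answer: [0-11 FREE][12-17 ALLOC][18-36 FREE]

Derivation:
Op 1: a = malloc(11) -> a = 0; heap: [0-10 ALLOC][11-36 FREE]
Op 2: a = realloc(a, 12) -> a = 0; heap: [0-11 ALLOC][12-36 FREE]
Op 3: b = malloc(6) -> b = 12; heap: [0-11 ALLOC][12-17 ALLOC][18-36 FREE]
Op 4: c = malloc(9) -> c = 18; heap: [0-11 ALLOC][12-17 ALLOC][18-26 ALLOC][27-36 FREE]
Op 5: c = realloc(c, 17) -> c = 18; heap: [0-11 ALLOC][12-17 ALLOC][18-34 ALLOC][35-36 FREE]
Op 6: d = malloc(4) -> d = NULL; heap: [0-11 ALLOC][12-17 ALLOC][18-34 ALLOC][35-36 FREE]
Op 7: free(a) -> (freed a); heap: [0-11 FREE][12-17 ALLOC][18-34 ALLOC][35-36 FREE]
Op 8: free(c) -> (freed c); heap: [0-11 FREE][12-17 ALLOC][18-36 FREE]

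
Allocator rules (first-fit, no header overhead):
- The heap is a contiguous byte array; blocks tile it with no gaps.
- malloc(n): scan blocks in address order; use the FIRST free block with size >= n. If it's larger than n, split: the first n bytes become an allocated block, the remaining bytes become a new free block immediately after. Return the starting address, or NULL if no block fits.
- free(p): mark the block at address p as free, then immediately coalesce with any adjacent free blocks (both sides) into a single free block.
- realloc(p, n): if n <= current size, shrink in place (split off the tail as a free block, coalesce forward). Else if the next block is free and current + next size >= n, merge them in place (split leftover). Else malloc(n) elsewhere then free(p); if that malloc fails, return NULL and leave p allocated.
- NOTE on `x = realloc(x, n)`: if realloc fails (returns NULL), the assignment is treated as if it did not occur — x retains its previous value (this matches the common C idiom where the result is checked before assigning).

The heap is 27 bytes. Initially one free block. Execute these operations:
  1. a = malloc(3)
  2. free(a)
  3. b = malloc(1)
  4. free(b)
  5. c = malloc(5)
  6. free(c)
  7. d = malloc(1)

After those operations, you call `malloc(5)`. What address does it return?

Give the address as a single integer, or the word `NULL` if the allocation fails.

Op 1: a = malloc(3) -> a = 0; heap: [0-2 ALLOC][3-26 FREE]
Op 2: free(a) -> (freed a); heap: [0-26 FREE]
Op 3: b = malloc(1) -> b = 0; heap: [0-0 ALLOC][1-26 FREE]
Op 4: free(b) -> (freed b); heap: [0-26 FREE]
Op 5: c = malloc(5) -> c = 0; heap: [0-4 ALLOC][5-26 FREE]
Op 6: free(c) -> (freed c); heap: [0-26 FREE]
Op 7: d = malloc(1) -> d = 0; heap: [0-0 ALLOC][1-26 FREE]
malloc(5): first-fit scan over [0-0 ALLOC][1-26 FREE] -> 1

Answer: 1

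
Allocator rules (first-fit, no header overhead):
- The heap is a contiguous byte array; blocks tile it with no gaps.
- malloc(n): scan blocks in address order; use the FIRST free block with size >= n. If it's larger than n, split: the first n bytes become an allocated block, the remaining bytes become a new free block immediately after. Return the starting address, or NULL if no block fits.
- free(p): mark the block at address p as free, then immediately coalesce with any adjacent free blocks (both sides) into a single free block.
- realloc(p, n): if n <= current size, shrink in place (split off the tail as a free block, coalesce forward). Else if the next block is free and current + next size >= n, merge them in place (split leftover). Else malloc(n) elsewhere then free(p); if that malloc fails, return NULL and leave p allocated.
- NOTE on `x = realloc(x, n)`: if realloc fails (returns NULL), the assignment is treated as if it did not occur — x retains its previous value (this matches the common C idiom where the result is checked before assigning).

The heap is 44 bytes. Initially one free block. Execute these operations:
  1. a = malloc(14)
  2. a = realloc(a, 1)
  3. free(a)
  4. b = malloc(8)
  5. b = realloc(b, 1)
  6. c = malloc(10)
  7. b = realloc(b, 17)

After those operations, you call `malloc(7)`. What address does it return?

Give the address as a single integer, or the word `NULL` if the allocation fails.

Op 1: a = malloc(14) -> a = 0; heap: [0-13 ALLOC][14-43 FREE]
Op 2: a = realloc(a, 1) -> a = 0; heap: [0-0 ALLOC][1-43 FREE]
Op 3: free(a) -> (freed a); heap: [0-43 FREE]
Op 4: b = malloc(8) -> b = 0; heap: [0-7 ALLOC][8-43 FREE]
Op 5: b = realloc(b, 1) -> b = 0; heap: [0-0 ALLOC][1-43 FREE]
Op 6: c = malloc(10) -> c = 1; heap: [0-0 ALLOC][1-10 ALLOC][11-43 FREE]
Op 7: b = realloc(b, 17) -> b = 11; heap: [0-0 FREE][1-10 ALLOC][11-27 ALLOC][28-43 FREE]
malloc(7): first-fit scan over [0-0 FREE][1-10 ALLOC][11-27 ALLOC][28-43 FREE] -> 28

Answer: 28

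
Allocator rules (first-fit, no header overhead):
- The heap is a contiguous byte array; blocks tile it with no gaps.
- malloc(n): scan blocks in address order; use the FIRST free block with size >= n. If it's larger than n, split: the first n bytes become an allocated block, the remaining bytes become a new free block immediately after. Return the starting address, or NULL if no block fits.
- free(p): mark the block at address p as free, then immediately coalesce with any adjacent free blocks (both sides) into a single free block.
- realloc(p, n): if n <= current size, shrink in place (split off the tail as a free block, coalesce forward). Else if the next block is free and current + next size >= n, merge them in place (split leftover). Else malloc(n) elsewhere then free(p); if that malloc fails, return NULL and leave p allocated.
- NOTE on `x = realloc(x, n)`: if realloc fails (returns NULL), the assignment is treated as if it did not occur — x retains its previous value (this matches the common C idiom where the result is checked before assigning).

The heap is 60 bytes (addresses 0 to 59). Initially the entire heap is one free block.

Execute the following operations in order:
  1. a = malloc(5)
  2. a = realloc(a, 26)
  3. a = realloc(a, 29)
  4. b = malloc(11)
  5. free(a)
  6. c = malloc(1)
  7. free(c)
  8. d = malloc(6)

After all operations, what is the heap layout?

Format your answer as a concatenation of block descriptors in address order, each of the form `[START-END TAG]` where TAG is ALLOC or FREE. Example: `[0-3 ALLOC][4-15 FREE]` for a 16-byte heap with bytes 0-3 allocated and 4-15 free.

Answer: [0-5 ALLOC][6-28 FREE][29-39 ALLOC][40-59 FREE]

Derivation:
Op 1: a = malloc(5) -> a = 0; heap: [0-4 ALLOC][5-59 FREE]
Op 2: a = realloc(a, 26) -> a = 0; heap: [0-25 ALLOC][26-59 FREE]
Op 3: a = realloc(a, 29) -> a = 0; heap: [0-28 ALLOC][29-59 FREE]
Op 4: b = malloc(11) -> b = 29; heap: [0-28 ALLOC][29-39 ALLOC][40-59 FREE]
Op 5: free(a) -> (freed a); heap: [0-28 FREE][29-39 ALLOC][40-59 FREE]
Op 6: c = malloc(1) -> c = 0; heap: [0-0 ALLOC][1-28 FREE][29-39 ALLOC][40-59 FREE]
Op 7: free(c) -> (freed c); heap: [0-28 FREE][29-39 ALLOC][40-59 FREE]
Op 8: d = malloc(6) -> d = 0; heap: [0-5 ALLOC][6-28 FREE][29-39 ALLOC][40-59 FREE]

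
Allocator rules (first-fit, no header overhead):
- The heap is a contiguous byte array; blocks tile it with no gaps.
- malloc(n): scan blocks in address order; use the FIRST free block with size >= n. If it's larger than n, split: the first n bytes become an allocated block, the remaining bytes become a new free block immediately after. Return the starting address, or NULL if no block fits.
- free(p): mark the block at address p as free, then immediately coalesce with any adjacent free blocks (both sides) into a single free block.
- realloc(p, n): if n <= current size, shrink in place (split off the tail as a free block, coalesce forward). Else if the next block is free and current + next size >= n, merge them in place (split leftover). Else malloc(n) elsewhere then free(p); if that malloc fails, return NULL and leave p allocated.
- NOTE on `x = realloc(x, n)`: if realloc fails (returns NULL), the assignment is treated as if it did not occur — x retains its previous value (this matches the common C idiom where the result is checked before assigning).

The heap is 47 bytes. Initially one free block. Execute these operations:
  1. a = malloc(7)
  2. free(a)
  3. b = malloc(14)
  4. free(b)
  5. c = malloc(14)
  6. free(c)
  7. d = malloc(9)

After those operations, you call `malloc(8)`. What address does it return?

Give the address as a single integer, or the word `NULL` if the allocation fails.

Answer: 9

Derivation:
Op 1: a = malloc(7) -> a = 0; heap: [0-6 ALLOC][7-46 FREE]
Op 2: free(a) -> (freed a); heap: [0-46 FREE]
Op 3: b = malloc(14) -> b = 0; heap: [0-13 ALLOC][14-46 FREE]
Op 4: free(b) -> (freed b); heap: [0-46 FREE]
Op 5: c = malloc(14) -> c = 0; heap: [0-13 ALLOC][14-46 FREE]
Op 6: free(c) -> (freed c); heap: [0-46 FREE]
Op 7: d = malloc(9) -> d = 0; heap: [0-8 ALLOC][9-46 FREE]
malloc(8): first-fit scan over [0-8 ALLOC][9-46 FREE] -> 9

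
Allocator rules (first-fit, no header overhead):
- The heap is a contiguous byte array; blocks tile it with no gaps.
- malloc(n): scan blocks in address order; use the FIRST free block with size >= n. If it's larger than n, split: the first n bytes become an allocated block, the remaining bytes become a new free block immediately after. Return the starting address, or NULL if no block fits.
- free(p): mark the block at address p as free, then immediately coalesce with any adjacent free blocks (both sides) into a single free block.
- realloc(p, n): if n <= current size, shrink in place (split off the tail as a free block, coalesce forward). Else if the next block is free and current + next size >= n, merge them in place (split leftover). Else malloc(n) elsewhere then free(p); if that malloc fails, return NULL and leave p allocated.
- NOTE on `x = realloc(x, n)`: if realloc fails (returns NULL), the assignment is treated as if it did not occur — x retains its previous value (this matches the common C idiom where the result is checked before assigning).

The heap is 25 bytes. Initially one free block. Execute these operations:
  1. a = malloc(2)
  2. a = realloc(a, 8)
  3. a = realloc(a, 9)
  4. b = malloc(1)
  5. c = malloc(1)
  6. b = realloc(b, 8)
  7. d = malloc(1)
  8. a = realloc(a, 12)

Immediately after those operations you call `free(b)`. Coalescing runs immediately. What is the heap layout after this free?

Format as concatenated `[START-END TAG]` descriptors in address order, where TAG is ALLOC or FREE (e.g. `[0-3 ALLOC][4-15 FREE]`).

Op 1: a = malloc(2) -> a = 0; heap: [0-1 ALLOC][2-24 FREE]
Op 2: a = realloc(a, 8) -> a = 0; heap: [0-7 ALLOC][8-24 FREE]
Op 3: a = realloc(a, 9) -> a = 0; heap: [0-8 ALLOC][9-24 FREE]
Op 4: b = malloc(1) -> b = 9; heap: [0-8 ALLOC][9-9 ALLOC][10-24 FREE]
Op 5: c = malloc(1) -> c = 10; heap: [0-8 ALLOC][9-9 ALLOC][10-10 ALLOC][11-24 FREE]
Op 6: b = realloc(b, 8) -> b = 11; heap: [0-8 ALLOC][9-9 FREE][10-10 ALLOC][11-18 ALLOC][19-24 FREE]
Op 7: d = malloc(1) -> d = 9; heap: [0-8 ALLOC][9-9 ALLOC][10-10 ALLOC][11-18 ALLOC][19-24 FREE]
Op 8: a = realloc(a, 12) -> NULL (a unchanged); heap: [0-8 ALLOC][9-9 ALLOC][10-10 ALLOC][11-18 ALLOC][19-24 FREE]
free(b): b = 11 -> block [11-18 ALLOC]; mark free, coalesce with adjacent free neighbors -> [0-8 ALLOC][9-9 ALLOC][10-10 ALLOC][11-24 FREE]

Answer: [0-8 ALLOC][9-9 ALLOC][10-10 ALLOC][11-24 FREE]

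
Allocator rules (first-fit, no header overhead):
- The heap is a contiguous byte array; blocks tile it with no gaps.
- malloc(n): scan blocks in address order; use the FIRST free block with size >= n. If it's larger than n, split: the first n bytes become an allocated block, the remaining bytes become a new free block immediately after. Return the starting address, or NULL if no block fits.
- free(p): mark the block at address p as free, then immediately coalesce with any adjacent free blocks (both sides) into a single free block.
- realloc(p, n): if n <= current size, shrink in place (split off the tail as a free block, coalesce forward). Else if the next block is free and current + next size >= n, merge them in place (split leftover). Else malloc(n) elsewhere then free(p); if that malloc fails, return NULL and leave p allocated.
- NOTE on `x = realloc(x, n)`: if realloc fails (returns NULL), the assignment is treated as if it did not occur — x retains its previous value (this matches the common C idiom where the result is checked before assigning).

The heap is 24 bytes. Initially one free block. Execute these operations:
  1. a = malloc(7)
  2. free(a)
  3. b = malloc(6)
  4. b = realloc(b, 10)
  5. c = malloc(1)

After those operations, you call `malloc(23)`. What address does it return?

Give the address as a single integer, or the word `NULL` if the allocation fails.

Answer: NULL

Derivation:
Op 1: a = malloc(7) -> a = 0; heap: [0-6 ALLOC][7-23 FREE]
Op 2: free(a) -> (freed a); heap: [0-23 FREE]
Op 3: b = malloc(6) -> b = 0; heap: [0-5 ALLOC][6-23 FREE]
Op 4: b = realloc(b, 10) -> b = 0; heap: [0-9 ALLOC][10-23 FREE]
Op 5: c = malloc(1) -> c = 10; heap: [0-9 ALLOC][10-10 ALLOC][11-23 FREE]
malloc(23): first-fit scan over [0-9 ALLOC][10-10 ALLOC][11-23 FREE] -> NULL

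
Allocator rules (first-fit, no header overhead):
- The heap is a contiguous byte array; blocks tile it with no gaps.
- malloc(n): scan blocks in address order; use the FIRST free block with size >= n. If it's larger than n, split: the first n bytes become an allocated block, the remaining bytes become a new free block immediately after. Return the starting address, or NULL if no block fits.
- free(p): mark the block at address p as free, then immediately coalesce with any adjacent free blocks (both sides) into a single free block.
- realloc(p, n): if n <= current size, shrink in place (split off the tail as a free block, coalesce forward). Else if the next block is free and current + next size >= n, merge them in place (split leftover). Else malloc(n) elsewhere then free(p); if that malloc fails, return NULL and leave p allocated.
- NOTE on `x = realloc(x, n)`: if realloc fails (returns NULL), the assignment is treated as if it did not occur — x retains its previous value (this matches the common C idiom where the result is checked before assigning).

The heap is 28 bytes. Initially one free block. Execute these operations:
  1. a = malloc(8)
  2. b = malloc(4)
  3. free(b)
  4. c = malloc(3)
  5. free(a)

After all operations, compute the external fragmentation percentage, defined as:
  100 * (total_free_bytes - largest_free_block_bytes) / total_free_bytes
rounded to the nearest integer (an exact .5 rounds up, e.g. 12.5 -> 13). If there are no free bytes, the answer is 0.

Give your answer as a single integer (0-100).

Answer: 32

Derivation:
Op 1: a = malloc(8) -> a = 0; heap: [0-7 ALLOC][8-27 FREE]
Op 2: b = malloc(4) -> b = 8; heap: [0-7 ALLOC][8-11 ALLOC][12-27 FREE]
Op 3: free(b) -> (freed b); heap: [0-7 ALLOC][8-27 FREE]
Op 4: c = malloc(3) -> c = 8; heap: [0-7 ALLOC][8-10 ALLOC][11-27 FREE]
Op 5: free(a) -> (freed a); heap: [0-7 FREE][8-10 ALLOC][11-27 FREE]
Free blocks: [8 17] total_free=25 largest=17 -> 100*(25-17)/25 = 800/25 = 32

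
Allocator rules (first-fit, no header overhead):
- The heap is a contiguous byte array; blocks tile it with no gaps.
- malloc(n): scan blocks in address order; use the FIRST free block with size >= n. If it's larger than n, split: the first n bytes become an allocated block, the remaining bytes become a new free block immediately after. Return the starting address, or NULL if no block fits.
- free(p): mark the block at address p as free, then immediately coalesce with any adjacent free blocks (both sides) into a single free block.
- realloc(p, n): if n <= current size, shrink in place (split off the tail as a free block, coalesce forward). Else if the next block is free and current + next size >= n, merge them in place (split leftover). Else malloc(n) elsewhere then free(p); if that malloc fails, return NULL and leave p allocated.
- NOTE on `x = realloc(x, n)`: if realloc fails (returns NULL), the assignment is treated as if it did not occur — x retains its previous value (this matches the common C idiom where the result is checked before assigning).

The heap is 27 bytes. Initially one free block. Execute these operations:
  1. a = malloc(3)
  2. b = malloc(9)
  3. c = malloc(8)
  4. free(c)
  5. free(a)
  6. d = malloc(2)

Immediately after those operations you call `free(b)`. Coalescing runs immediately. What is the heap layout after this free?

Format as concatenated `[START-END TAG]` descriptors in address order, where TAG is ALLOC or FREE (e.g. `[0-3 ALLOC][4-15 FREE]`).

Op 1: a = malloc(3) -> a = 0; heap: [0-2 ALLOC][3-26 FREE]
Op 2: b = malloc(9) -> b = 3; heap: [0-2 ALLOC][3-11 ALLOC][12-26 FREE]
Op 3: c = malloc(8) -> c = 12; heap: [0-2 ALLOC][3-11 ALLOC][12-19 ALLOC][20-26 FREE]
Op 4: free(c) -> (freed c); heap: [0-2 ALLOC][3-11 ALLOC][12-26 FREE]
Op 5: free(a) -> (freed a); heap: [0-2 FREE][3-11 ALLOC][12-26 FREE]
Op 6: d = malloc(2) -> d = 0; heap: [0-1 ALLOC][2-2 FREE][3-11 ALLOC][12-26 FREE]
free(b): b = 3 -> block [3-11 ALLOC]; mark free, coalesce with adjacent free neighbors -> [0-1 ALLOC][2-26 FREE]

Answer: [0-1 ALLOC][2-26 FREE]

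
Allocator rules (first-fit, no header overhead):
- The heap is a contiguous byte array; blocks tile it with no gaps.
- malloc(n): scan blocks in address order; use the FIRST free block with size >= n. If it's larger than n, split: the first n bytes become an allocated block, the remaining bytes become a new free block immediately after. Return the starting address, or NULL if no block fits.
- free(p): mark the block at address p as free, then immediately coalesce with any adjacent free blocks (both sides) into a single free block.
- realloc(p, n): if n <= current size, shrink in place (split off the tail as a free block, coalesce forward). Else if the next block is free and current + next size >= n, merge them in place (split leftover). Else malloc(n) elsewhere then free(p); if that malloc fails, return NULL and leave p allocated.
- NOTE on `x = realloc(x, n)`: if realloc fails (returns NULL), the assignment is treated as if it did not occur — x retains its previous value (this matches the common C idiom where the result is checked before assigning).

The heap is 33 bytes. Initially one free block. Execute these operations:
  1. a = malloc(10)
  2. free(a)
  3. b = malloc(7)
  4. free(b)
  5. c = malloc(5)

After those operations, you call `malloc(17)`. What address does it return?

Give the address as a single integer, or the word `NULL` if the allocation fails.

Answer: 5

Derivation:
Op 1: a = malloc(10) -> a = 0; heap: [0-9 ALLOC][10-32 FREE]
Op 2: free(a) -> (freed a); heap: [0-32 FREE]
Op 3: b = malloc(7) -> b = 0; heap: [0-6 ALLOC][7-32 FREE]
Op 4: free(b) -> (freed b); heap: [0-32 FREE]
Op 5: c = malloc(5) -> c = 0; heap: [0-4 ALLOC][5-32 FREE]
malloc(17): first-fit scan over [0-4 ALLOC][5-32 FREE] -> 5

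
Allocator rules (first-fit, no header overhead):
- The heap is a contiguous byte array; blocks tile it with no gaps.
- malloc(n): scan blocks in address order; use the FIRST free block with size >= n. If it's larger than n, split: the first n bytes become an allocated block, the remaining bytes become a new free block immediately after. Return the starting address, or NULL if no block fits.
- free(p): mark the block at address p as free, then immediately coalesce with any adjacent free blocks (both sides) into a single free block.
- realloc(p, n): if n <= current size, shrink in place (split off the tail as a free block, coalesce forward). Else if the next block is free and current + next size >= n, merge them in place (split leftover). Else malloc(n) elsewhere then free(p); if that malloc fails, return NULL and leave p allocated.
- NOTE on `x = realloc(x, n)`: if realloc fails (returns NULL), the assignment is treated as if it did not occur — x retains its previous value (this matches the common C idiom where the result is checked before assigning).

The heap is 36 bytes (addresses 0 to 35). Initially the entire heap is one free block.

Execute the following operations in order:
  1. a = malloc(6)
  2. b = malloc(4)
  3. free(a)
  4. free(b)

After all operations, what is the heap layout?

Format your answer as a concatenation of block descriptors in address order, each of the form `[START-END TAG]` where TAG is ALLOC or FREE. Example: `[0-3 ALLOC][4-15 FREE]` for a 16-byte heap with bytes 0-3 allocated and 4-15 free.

Op 1: a = malloc(6) -> a = 0; heap: [0-5 ALLOC][6-35 FREE]
Op 2: b = malloc(4) -> b = 6; heap: [0-5 ALLOC][6-9 ALLOC][10-35 FREE]
Op 3: free(a) -> (freed a); heap: [0-5 FREE][6-9 ALLOC][10-35 FREE]
Op 4: free(b) -> (freed b); heap: [0-35 FREE]

Answer: [0-35 FREE]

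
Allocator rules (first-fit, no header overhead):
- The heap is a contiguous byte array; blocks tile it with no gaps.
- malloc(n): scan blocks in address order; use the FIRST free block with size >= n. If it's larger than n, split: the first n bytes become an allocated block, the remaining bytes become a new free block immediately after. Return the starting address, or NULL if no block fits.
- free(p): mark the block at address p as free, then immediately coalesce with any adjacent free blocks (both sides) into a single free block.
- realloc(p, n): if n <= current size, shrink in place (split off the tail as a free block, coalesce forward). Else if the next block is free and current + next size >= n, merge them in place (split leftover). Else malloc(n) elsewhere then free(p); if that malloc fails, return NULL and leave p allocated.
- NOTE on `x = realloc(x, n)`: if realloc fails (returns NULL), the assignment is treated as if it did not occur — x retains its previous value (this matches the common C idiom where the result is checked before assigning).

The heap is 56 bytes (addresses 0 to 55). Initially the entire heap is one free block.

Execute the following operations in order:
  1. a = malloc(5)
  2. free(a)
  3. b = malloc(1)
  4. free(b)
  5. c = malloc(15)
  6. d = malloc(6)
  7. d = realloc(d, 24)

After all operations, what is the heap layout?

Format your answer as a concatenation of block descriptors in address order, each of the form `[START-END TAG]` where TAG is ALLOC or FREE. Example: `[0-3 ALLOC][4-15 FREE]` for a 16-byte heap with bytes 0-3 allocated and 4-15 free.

Answer: [0-14 ALLOC][15-38 ALLOC][39-55 FREE]

Derivation:
Op 1: a = malloc(5) -> a = 0; heap: [0-4 ALLOC][5-55 FREE]
Op 2: free(a) -> (freed a); heap: [0-55 FREE]
Op 3: b = malloc(1) -> b = 0; heap: [0-0 ALLOC][1-55 FREE]
Op 4: free(b) -> (freed b); heap: [0-55 FREE]
Op 5: c = malloc(15) -> c = 0; heap: [0-14 ALLOC][15-55 FREE]
Op 6: d = malloc(6) -> d = 15; heap: [0-14 ALLOC][15-20 ALLOC][21-55 FREE]
Op 7: d = realloc(d, 24) -> d = 15; heap: [0-14 ALLOC][15-38 ALLOC][39-55 FREE]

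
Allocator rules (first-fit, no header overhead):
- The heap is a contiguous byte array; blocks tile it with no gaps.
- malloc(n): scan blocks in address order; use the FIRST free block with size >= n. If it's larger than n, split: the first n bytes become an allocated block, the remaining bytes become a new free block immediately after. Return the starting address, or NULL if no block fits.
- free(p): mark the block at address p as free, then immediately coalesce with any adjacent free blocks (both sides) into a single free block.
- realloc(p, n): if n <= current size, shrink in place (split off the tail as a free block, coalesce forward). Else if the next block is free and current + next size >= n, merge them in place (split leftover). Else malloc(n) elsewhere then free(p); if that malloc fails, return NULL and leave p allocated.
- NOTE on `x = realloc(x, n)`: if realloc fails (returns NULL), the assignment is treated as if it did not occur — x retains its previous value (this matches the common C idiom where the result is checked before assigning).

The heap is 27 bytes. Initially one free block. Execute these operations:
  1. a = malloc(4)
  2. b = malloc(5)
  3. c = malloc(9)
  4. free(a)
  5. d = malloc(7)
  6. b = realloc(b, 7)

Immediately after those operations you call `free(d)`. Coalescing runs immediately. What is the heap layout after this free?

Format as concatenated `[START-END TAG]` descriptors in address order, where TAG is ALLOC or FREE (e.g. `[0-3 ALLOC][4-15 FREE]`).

Op 1: a = malloc(4) -> a = 0; heap: [0-3 ALLOC][4-26 FREE]
Op 2: b = malloc(5) -> b = 4; heap: [0-3 ALLOC][4-8 ALLOC][9-26 FREE]
Op 3: c = malloc(9) -> c = 9; heap: [0-3 ALLOC][4-8 ALLOC][9-17 ALLOC][18-26 FREE]
Op 4: free(a) -> (freed a); heap: [0-3 FREE][4-8 ALLOC][9-17 ALLOC][18-26 FREE]
Op 5: d = malloc(7) -> d = 18; heap: [0-3 FREE][4-8 ALLOC][9-17 ALLOC][18-24 ALLOC][25-26 FREE]
Op 6: b = realloc(b, 7) -> NULL (b unchanged); heap: [0-3 FREE][4-8 ALLOC][9-17 ALLOC][18-24 ALLOC][25-26 FREE]
free(d): d = 18 -> block [18-24 ALLOC]; mark free, coalesce with adjacent free neighbors -> [0-3 FREE][4-8 ALLOC][9-17 ALLOC][18-26 FREE]

Answer: [0-3 FREE][4-8 ALLOC][9-17 ALLOC][18-26 FREE]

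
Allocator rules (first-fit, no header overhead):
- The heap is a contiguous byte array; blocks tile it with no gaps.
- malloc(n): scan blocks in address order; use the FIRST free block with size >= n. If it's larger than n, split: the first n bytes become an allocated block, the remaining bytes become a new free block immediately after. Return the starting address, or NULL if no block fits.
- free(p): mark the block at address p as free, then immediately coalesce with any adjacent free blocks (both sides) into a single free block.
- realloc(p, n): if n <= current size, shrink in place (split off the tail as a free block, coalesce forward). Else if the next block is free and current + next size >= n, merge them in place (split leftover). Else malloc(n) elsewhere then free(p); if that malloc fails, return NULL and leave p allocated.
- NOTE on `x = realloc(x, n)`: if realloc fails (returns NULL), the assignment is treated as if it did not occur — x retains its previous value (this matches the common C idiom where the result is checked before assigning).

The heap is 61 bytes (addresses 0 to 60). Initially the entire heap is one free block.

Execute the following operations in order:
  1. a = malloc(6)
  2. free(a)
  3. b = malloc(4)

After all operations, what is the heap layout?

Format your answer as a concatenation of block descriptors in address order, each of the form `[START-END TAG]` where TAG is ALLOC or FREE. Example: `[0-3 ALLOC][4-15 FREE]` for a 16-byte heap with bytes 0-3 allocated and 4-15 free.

Op 1: a = malloc(6) -> a = 0; heap: [0-5 ALLOC][6-60 FREE]
Op 2: free(a) -> (freed a); heap: [0-60 FREE]
Op 3: b = malloc(4) -> b = 0; heap: [0-3 ALLOC][4-60 FREE]

Answer: [0-3 ALLOC][4-60 FREE]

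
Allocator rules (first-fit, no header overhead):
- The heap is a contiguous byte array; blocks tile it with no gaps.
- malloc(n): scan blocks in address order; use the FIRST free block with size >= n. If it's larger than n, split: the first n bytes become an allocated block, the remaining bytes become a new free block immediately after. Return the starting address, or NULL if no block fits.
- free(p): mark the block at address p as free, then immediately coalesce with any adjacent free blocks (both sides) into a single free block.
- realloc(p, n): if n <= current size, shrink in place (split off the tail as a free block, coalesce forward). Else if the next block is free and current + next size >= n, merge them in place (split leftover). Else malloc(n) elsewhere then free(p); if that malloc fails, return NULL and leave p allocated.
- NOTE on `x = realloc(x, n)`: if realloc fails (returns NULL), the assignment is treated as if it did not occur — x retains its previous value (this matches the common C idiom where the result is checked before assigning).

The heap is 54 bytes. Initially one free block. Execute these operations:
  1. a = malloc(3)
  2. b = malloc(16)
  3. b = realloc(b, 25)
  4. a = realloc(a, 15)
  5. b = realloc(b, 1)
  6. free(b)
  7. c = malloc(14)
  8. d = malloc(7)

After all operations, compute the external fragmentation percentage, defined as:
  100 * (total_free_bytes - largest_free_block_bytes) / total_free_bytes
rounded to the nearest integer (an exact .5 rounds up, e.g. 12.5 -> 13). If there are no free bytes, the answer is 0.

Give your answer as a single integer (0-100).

Answer: 39

Derivation:
Op 1: a = malloc(3) -> a = 0; heap: [0-2 ALLOC][3-53 FREE]
Op 2: b = malloc(16) -> b = 3; heap: [0-2 ALLOC][3-18 ALLOC][19-53 FREE]
Op 3: b = realloc(b, 25) -> b = 3; heap: [0-2 ALLOC][3-27 ALLOC][28-53 FREE]
Op 4: a = realloc(a, 15) -> a = 28; heap: [0-2 FREE][3-27 ALLOC][28-42 ALLOC][43-53 FREE]
Op 5: b = realloc(b, 1) -> b = 3; heap: [0-2 FREE][3-3 ALLOC][4-27 FREE][28-42 ALLOC][43-53 FREE]
Op 6: free(b) -> (freed b); heap: [0-27 FREE][28-42 ALLOC][43-53 FREE]
Op 7: c = malloc(14) -> c = 0; heap: [0-13 ALLOC][14-27 FREE][28-42 ALLOC][43-53 FREE]
Op 8: d = malloc(7) -> d = 14; heap: [0-13 ALLOC][14-20 ALLOC][21-27 FREE][28-42 ALLOC][43-53 FREE]
Free blocks: [7 11] total_free=18 largest=11 -> 100*(18-11)/18 = 700/18 ≈ 38.889 -> rounds to 39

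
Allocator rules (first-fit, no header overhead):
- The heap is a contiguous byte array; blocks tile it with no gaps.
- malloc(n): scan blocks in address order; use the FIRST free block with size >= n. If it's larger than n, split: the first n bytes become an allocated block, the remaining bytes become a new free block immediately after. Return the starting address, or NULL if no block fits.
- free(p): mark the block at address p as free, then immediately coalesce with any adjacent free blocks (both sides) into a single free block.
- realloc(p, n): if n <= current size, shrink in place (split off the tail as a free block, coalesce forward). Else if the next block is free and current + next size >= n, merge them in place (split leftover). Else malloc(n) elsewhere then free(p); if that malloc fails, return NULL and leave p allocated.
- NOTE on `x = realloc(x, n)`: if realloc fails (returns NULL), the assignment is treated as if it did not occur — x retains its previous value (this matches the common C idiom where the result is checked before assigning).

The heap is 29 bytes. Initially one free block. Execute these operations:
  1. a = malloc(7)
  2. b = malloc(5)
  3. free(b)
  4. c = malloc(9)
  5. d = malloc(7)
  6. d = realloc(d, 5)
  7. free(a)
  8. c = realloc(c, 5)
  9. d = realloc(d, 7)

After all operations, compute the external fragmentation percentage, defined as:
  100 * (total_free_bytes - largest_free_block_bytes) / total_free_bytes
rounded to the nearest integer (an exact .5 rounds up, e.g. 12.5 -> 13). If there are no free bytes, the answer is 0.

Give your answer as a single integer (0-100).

Answer: 59

Derivation:
Op 1: a = malloc(7) -> a = 0; heap: [0-6 ALLOC][7-28 FREE]
Op 2: b = malloc(5) -> b = 7; heap: [0-6 ALLOC][7-11 ALLOC][12-28 FREE]
Op 3: free(b) -> (freed b); heap: [0-6 ALLOC][7-28 FREE]
Op 4: c = malloc(9) -> c = 7; heap: [0-6 ALLOC][7-15 ALLOC][16-28 FREE]
Op 5: d = malloc(7) -> d = 16; heap: [0-6 ALLOC][7-15 ALLOC][16-22 ALLOC][23-28 FREE]
Op 6: d = realloc(d, 5) -> d = 16; heap: [0-6 ALLOC][7-15 ALLOC][16-20 ALLOC][21-28 FREE]
Op 7: free(a) -> (freed a); heap: [0-6 FREE][7-15 ALLOC][16-20 ALLOC][21-28 FREE]
Op 8: c = realloc(c, 5) -> c = 7; heap: [0-6 FREE][7-11 ALLOC][12-15 FREE][16-20 ALLOC][21-28 FREE]
Op 9: d = realloc(d, 7) -> d = 16; heap: [0-6 FREE][7-11 ALLOC][12-15 FREE][16-22 ALLOC][23-28 FREE]
Free blocks: [7 4 6] total_free=17 largest=7 -> 100*(17-7)/17 = 1000/17 ≈ 58.824 -> rounds to 59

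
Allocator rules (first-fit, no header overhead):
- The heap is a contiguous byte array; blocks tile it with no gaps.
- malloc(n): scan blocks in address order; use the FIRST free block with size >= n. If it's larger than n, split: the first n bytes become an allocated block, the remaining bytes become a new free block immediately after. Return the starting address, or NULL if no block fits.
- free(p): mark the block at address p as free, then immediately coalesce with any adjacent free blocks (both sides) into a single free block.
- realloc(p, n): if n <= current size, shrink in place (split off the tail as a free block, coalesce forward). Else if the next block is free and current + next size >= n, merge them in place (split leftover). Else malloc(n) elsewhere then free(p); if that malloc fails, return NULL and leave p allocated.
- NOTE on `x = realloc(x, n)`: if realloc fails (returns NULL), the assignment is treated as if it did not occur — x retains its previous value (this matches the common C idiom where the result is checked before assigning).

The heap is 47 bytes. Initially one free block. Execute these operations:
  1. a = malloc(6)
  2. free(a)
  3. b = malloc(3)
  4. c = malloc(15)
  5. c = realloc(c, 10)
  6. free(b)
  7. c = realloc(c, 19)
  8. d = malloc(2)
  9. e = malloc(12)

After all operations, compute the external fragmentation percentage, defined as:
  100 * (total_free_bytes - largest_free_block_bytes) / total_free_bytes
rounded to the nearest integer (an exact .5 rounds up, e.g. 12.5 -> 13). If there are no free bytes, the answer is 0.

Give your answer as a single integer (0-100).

Op 1: a = malloc(6) -> a = 0; heap: [0-5 ALLOC][6-46 FREE]
Op 2: free(a) -> (freed a); heap: [0-46 FREE]
Op 3: b = malloc(3) -> b = 0; heap: [0-2 ALLOC][3-46 FREE]
Op 4: c = malloc(15) -> c = 3; heap: [0-2 ALLOC][3-17 ALLOC][18-46 FREE]
Op 5: c = realloc(c, 10) -> c = 3; heap: [0-2 ALLOC][3-12 ALLOC][13-46 FREE]
Op 6: free(b) -> (freed b); heap: [0-2 FREE][3-12 ALLOC][13-46 FREE]
Op 7: c = realloc(c, 19) -> c = 3; heap: [0-2 FREE][3-21 ALLOC][22-46 FREE]
Op 8: d = malloc(2) -> d = 0; heap: [0-1 ALLOC][2-2 FREE][3-21 ALLOC][22-46 FREE]
Op 9: e = malloc(12) -> e = 22; heap: [0-1 ALLOC][2-2 FREE][3-21 ALLOC][22-33 ALLOC][34-46 FREE]
Free blocks: [1 13] total_free=14 largest=13 -> 100*(14-13)/14 = 100/14 ≈ 7.143 -> rounds to 7

Answer: 7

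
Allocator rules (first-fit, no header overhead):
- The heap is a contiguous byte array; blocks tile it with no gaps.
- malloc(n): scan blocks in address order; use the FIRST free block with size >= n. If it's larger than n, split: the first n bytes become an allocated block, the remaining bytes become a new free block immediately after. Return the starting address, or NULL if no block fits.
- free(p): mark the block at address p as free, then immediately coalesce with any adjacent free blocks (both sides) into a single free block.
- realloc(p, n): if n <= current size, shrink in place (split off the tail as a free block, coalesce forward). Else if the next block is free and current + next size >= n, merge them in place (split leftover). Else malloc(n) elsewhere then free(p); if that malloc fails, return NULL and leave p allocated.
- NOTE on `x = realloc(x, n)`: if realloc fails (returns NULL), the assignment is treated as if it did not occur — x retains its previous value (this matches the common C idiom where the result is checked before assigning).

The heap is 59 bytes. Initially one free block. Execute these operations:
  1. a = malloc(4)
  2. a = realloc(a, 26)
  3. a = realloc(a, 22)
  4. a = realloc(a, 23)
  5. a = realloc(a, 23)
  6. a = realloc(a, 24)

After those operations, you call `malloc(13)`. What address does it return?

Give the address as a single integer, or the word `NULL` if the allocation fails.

Answer: 24

Derivation:
Op 1: a = malloc(4) -> a = 0; heap: [0-3 ALLOC][4-58 FREE]
Op 2: a = realloc(a, 26) -> a = 0; heap: [0-25 ALLOC][26-58 FREE]
Op 3: a = realloc(a, 22) -> a = 0; heap: [0-21 ALLOC][22-58 FREE]
Op 4: a = realloc(a, 23) -> a = 0; heap: [0-22 ALLOC][23-58 FREE]
Op 5: a = realloc(a, 23) -> a = 0; heap: [0-22 ALLOC][23-58 FREE]
Op 6: a = realloc(a, 24) -> a = 0; heap: [0-23 ALLOC][24-58 FREE]
malloc(13): first-fit scan over [0-23 ALLOC][24-58 FREE] -> 24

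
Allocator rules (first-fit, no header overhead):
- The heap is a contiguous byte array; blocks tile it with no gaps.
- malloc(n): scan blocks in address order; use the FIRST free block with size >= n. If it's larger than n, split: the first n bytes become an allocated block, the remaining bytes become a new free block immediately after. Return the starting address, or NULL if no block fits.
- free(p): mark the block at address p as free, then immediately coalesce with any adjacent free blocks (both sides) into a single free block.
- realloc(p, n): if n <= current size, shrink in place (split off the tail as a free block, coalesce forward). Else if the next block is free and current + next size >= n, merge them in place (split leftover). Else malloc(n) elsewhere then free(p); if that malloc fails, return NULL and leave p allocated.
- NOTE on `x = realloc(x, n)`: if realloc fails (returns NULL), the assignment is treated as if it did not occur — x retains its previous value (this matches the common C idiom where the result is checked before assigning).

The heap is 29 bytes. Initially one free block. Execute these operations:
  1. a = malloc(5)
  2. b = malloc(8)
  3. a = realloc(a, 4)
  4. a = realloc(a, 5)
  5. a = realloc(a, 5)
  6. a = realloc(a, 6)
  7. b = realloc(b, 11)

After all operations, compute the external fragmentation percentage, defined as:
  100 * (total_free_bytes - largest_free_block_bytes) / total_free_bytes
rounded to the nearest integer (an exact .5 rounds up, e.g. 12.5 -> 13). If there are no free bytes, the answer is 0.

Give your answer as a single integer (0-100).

Answer: 33

Derivation:
Op 1: a = malloc(5) -> a = 0; heap: [0-4 ALLOC][5-28 FREE]
Op 2: b = malloc(8) -> b = 5; heap: [0-4 ALLOC][5-12 ALLOC][13-28 FREE]
Op 3: a = realloc(a, 4) -> a = 0; heap: [0-3 ALLOC][4-4 FREE][5-12 ALLOC][13-28 FREE]
Op 4: a = realloc(a, 5) -> a = 0; heap: [0-4 ALLOC][5-12 ALLOC][13-28 FREE]
Op 5: a = realloc(a, 5) -> a = 0; heap: [0-4 ALLOC][5-12 ALLOC][13-28 FREE]
Op 6: a = realloc(a, 6) -> a = 13; heap: [0-4 FREE][5-12 ALLOC][13-18 ALLOC][19-28 FREE]
Op 7: b = realloc(b, 11) -> NULL (b unchanged); heap: [0-4 FREE][5-12 ALLOC][13-18 ALLOC][19-28 FREE]
Free blocks: [5 10] total_free=15 largest=10 -> 100*(15-10)/15 = 500/15 ≈ 33.333 -> rounds to 33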